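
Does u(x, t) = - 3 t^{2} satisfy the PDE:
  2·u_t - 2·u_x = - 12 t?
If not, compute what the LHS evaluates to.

Evaluate each term of the left-hand side for u = - 3 t^{2}.
Derivatives:
  u_t = - 6 t
  u_x = 0
Terms:
  2·u_t = - 12 t
  -2·u_x = 0
Sum: LHS = - 12 t
This is exactly the given right-hand side, so u is a solution.

Answer: Yes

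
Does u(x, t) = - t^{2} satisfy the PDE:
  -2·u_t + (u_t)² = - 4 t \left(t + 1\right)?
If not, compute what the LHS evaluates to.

Answer: No, the LHS evaluates to 4 t \left(t + 1\right)

Derivation:
Evaluate each term of the left-hand side for u = - t^{2}.
Derivatives:
  u_t = - 2 t
Terms:
  -2·u_t = 4 t
  (u_t)² = 4 t^{2}
Sum: LHS = 4 t \left(t + 1\right)
Given right-hand side: - 4 t \left(t + 1\right). Difference LHS − RHS = 8 t \left(t + 1\right) ≠ 0, so u is not a solution.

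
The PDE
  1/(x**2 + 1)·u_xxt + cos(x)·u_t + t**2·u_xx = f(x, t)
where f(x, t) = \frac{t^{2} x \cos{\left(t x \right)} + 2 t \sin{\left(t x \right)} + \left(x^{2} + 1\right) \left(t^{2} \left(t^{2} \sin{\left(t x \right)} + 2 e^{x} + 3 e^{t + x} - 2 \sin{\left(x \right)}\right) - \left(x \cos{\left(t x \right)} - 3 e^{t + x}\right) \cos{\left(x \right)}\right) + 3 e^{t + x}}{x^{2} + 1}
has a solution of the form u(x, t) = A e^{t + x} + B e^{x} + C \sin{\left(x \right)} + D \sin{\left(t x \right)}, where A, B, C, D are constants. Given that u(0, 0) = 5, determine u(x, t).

Substitute the ansatz u = A e^{t + x} + B e^{x} + C \sin{\left(x \right)} + D \sin{\left(t x \right)} into the left-hand side.
Derivatives of the ansatz:
  u_xxt = A e^{t} e^{x} - D t^{2} x \cos{\left(t x \right)} - 2 D t \sin{\left(t x \right)}
  u_t = A e^{t} e^{x} + D x \cos{\left(t x \right)}
  u_xx = A e^{t} e^{x} + B e^{x} - C \sin{\left(x \right)} - D t^{2} \sin{\left(t x \right)}
Term by term:
  1/(x**2 + 1)·u_xxt = \frac{A e^{t} e^{x}}{x^{2} + 1} - \frac{D t^{2} x \cos{\left(t x \right)}}{x^{2} + 1} - \frac{2 D t \sin{\left(t x \right)}}{x^{2} + 1}
  cos(x)·u_t = A e^{t} e^{x} \cos{\left(x \right)} + D x \cos{\left(x \right)} \cos{\left(t x \right)}
  t**2·u_xx = A t^{2} e^{t} e^{x} + B t^{2} e^{x} - C t^{2} \sin{\left(x \right)} - D t^{4} \sin{\left(t x \right)}
So the left-hand side equals
  A t^{2} e^{t} e^{x} + A e^{t} e^{x} \cos{\left(x \right)} + \frac{A e^{t} e^{x}}{x^{2} + 1} + B t^{2} e^{x} - C t^{2} \sin{\left(x \right)} - D t^{4} \sin{\left(t x \right)} - \frac{D t^{2} x \cos{\left(t x \right)}}{x^{2} + 1} - \frac{2 D t \sin{\left(t x \right)}}{x^{2} + 1} + D x \cos{\left(x \right)} \cos{\left(t x \right)}
This must equal f(x, t) identically; expanded, f = t^{4} \sin{\left(t x \right)} + \frac{t^{2} x \cos{\left(t x \right)}}{x^{2} + 1} + 3 t^{2} e^{t} e^{x} + 2 t^{2} e^{x} - 2 t^{2} \sin{\left(x \right)} + \frac{2 t \sin{\left(t x \right)}}{x^{2} + 1} - x \cos{\left(x \right)} \cos{\left(t x \right)} + 3 e^{t} e^{x} \cos{\left(x \right)} + \frac{3 e^{t} e^{x}}{x^{2} + 1}.
Matching coefficients of the independent functions:
  [t^{2} e^{x}]:  B = 2
  [t^{2} \sin{\left(x \right)}]:  - C = -2
  [t^{4} \sin{\left(t x \right)}, \frac{t^{2} x \cos{\left(t x \right)}}{x^{2} + 1}]:  - D = 1
  [\frac{t \sin{\left(t x \right)}}{x^{2} + 1}]:  - 2 D = 2
  [t^{2} e^{t} e^{x}, \frac{e^{t} e^{x}}{x^{2} + 1}, e^{t} e^{x} \cos{\left(x \right)}]:  A = 3
  [x \cos{\left(x \right)} \cos{\left(t x \right)}]:  D = -1
Solving: A = 3, B = 2, C = 2, D = -1.
Check against the point condition:
  u(0, 0) = 5  ⟹  A + B = 5  ✓
Hence u(x, t) = 2 e^{x} + 3 e^{t + x} + 2 \sin{\left(x \right)} - \sin{\left(t x \right)}.

Answer: u(x, t) = 2 e^{x} + 3 e^{t + x} + 2 \sin{\left(x \right)} - \sin{\left(t x \right)}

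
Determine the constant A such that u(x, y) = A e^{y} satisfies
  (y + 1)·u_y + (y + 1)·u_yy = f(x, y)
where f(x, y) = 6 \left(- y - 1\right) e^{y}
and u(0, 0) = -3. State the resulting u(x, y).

Substitute the ansatz u = A e^{y} into the left-hand side.
Derivatives of the ansatz:
  u_y = A e^{y}
  u_yy = A e^{y}
Term by term:
  (y + 1)·u_y = A y e^{y} + A e^{y}
  (y + 1)·u_yy = A y e^{y} + A e^{y}
So the left-hand side equals
  2 A y e^{y} + 2 A e^{y}
This must equal f(x, y) identically; expanded, f = - 6 y e^{y} - 6 e^{y}.
Matching coefficients of the independent functions:
  [y e^{y}, e^{y}]:  2 A = -6
Solving: A = -3.
Check against the point condition:
  u(0, 0) = -3  ⟹  A = -3  ✓
Hence u(x, y) = - 3 e^{y}.

Answer: u(x, y) = - 3 e^{y}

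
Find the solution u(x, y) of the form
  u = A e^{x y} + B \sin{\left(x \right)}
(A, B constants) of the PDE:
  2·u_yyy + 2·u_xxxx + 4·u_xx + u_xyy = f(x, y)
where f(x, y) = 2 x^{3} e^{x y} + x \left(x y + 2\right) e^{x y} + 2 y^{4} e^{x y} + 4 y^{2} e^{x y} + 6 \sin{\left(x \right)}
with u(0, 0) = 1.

Substitute the ansatz u = A e^{x y} + B \sin{\left(x \right)} into the left-hand side.
Derivatives of the ansatz:
  u_yyy = A x^{3} e^{x y}
  u_xxxx = A y^{4} e^{x y} + B \sin{\left(x \right)}
  u_xx = A y^{2} e^{x y} - B \sin{\left(x \right)}
  u_xyy = A x^{2} y e^{x y} + 2 A x e^{x y}
Term by term:
  2·u_yyy = 2 A x^{3} e^{x y}
  2·u_xxxx = 2 A y^{4} e^{x y} + 2 B \sin{\left(x \right)}
  4·u_xx = 4 A y^{2} e^{x y} - 4 B \sin{\left(x \right)}
  u_xyy = A x^{2} y e^{x y} + 2 A x e^{x y}
So the left-hand side equals
  2 A x^{3} e^{x y} + A x^{2} y e^{x y} + 2 A x e^{x y} + 2 A y^{4} e^{x y} + 4 A y^{2} e^{x y} - 2 B \sin{\left(x \right)}
This must equal f(x, y) identically; expanded, f = 2 x^{3} e^{x y} + x^{2} y e^{x y} + 2 x e^{x y} + 2 y^{4} e^{x y} + 4 y^{2} e^{x y} + 6 \sin{\left(x \right)}.
Matching coefficients of the independent functions:
  [x e^{x y}, x^{3} e^{x y}, y^{4} e^{x y}]:  2 A = 2
  [y^{2} e^{x y}]:  4 A = 4
  [x^{2} y e^{x y}]:  A = 1
  [\sin{\left(x \right)}]:  - 2 B = 6
Solving: A = 1, B = -3.
Check against the point condition:
  u(0, 0) = 1  ⟹  A = 1  ✓
Hence u(x, y) = e^{x y} - 3 \sin{\left(x \right)}.

Answer: u(x, y) = e^{x y} - 3 \sin{\left(x \right)}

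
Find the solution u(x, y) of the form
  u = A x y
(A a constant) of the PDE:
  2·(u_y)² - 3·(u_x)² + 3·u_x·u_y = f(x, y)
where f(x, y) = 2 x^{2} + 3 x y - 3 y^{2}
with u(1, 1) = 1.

Substitute the ansatz u = A x y into the left-hand side.
Derivatives of the ansatz:
  u_y = A x
  u_x = A y
Term by term:
  2·(u_y)² = 2 A^{2} x^{2}
  -3·(u_x)² = - 3 A^{2} y^{2}
  3·u_x·u_y = 3 A^{2} x y
So the left-hand side equals
  2 A^{2} x^{2} + 3 A^{2} x y - 3 A^{2} y^{2}
This must equal f(x, y) = 2 x^{2} + 3 x y - 3 y^{2} identically.
Matching coefficients of the independent functions:
  [x^{2}]:  2 A^{2} = 2
  [y^{2}]:  - 3 A^{2} = -3
  [x y]:  3 A^{2} = 3
These equations allow (A) = (-1) or (1).
Impose the point condition(s):
  u(1, 1) = 1  ⟹  A = 1
Only A = 1 satisfies everything.
Hence u(x, y) = x y.

Answer: u(x, y) = x y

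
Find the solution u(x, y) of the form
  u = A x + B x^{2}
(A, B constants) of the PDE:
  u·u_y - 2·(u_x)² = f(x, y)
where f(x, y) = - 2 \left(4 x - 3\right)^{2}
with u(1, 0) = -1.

Substitute the ansatz u = A x + B x^{2} into the left-hand side.
Derivatives of the ansatz:
  u_y = 0
  u_x = A + 2 B x
Term by term:
  u·u_y = 0
  -2·(u_x)² = - 2 A^{2} - 8 A B x - 8 B^{2} x^{2}
So the left-hand side equals
  - 2 A^{2} - 8 A B x - 8 B^{2} x^{2}
This must equal f(x, y) identically; expanded, f = - 32 x^{2} + 48 x - 18.
Matching coefficients of the independent functions:
  [constant term]:  - 2 A^{2} = -18
  [x]:  - 8 A B = 48
  [x^{2}]:  - 8 B^{2} = -32
These equations allow (A, B) = (-3, 2) or (3, -2).
Impose the point condition(s):
  u(1, 0) = -1  ⟹  A + B = -1
Only A = -3, B = 2 satisfies everything.
Hence u(x, y) = 2 x^{2} - 3 x.

Answer: u(x, y) = 2 x^{2} - 3 x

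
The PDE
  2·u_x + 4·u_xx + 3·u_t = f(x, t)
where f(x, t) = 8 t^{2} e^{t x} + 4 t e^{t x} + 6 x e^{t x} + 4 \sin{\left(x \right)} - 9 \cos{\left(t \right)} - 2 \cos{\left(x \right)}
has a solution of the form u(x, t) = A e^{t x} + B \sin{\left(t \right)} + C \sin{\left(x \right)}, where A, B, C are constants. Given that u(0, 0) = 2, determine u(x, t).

Substitute the ansatz u = A e^{t x} + B \sin{\left(t \right)} + C \sin{\left(x \right)} into the left-hand side.
Derivatives of the ansatz:
  u_x = A t e^{t x} + C \cos{\left(x \right)}
  u_xx = A t^{2} e^{t x} - C \sin{\left(x \right)}
  u_t = A x e^{t x} + B \cos{\left(t \right)}
Term by term:
  2·u_x = 2 A t e^{t x} + 2 C \cos{\left(x \right)}
  4·u_xx = 4 A t^{2} e^{t x} - 4 C \sin{\left(x \right)}
  3·u_t = 3 A x e^{t x} + 3 B \cos{\left(t \right)}
So the left-hand side equals
  4 A t^{2} e^{t x} + 2 A t e^{t x} + 3 A x e^{t x} + 3 B \cos{\left(t \right)} - 4 C \sin{\left(x \right)} + 2 C \cos{\left(x \right)}
This must equal f(x, t) = 8 t^{2} e^{t x} + 4 t e^{t x} + 6 x e^{t x} + 4 \sin{\left(x \right)} - 9 \cos{\left(t \right)} - 2 \cos{\left(x \right)} identically.
Matching coefficients of the independent functions:
  [t e^{t x}]:  2 A = 4
  [t^{2} e^{t x}]:  4 A = 8
  [x e^{t x}]:  3 A = 6
  [\sin{\left(x \right)}]:  - 4 C = 4
  [\cos{\left(t \right)}]:  3 B = -9
  [\cos{\left(x \right)}]:  2 C = -2
Solving: A = 2, B = -3, C = -1.
Check against the point condition:
  u(0, 0) = 2  ⟹  A = 2  ✓
Hence u(x, t) = 2 e^{t x} - 3 \sin{\left(t \right)} - \sin{\left(x \right)}.

Answer: u(x, t) = 2 e^{t x} - 3 \sin{\left(t \right)} - \sin{\left(x \right)}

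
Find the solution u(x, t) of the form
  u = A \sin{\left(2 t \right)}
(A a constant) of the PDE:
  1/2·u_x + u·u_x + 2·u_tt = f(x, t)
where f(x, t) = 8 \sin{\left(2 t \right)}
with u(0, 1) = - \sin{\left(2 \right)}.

Substitute the ansatz u = A \sin{\left(2 t \right)} into the left-hand side.
Derivatives of the ansatz:
  u_x = 0
  u_tt = - 4 A \sin{\left(2 t \right)}
Term by term:
  1/2·u_x = 0
  u·u_x = 0
  2·u_tt = - 8 A \sin{\left(2 t \right)}
So the left-hand side equals
  - 8 A \sin{\left(2 t \right)}
This must equal f(x, t) = 8 \sin{\left(2 t \right)} identically.
Matching coefficients of the independent functions:
  [\sin{\left(2 t \right)}]:  - 8 A = 8
Solving: A = -1.
Check against the point condition:
  u(0, 1) = - \sin{\left(2 \right)}  ⟹  A \sin{\left(2 \right)} = - \sin{\left(2 \right)}  ✓
Hence u(x, t) = - \sin{\left(2 t \right)}.

Answer: u(x, t) = - \sin{\left(2 t \right)}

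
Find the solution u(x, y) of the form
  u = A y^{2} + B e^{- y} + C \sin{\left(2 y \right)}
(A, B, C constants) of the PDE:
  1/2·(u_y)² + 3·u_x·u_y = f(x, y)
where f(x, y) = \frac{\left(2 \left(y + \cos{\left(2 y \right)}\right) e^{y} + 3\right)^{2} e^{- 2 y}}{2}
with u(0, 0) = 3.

Substitute the ansatz u = A y^{2} + B e^{- y} + C \sin{\left(2 y \right)} into the left-hand side.
Derivatives of the ansatz:
  u_y = 2 A y - B e^{- y} + 2 C \cos{\left(2 y \right)}
  u_x = 0
Term by term:
  1/2·(u_y)² = 2 A^{2} y^{2} - 2 A B y e^{- y} + 4 A C y \cos{\left(2 y \right)} + \frac{B^{2} e^{- 2 y}}{2} - 2 B C e^{- y} \cos{\left(2 y \right)} + 2 C^{2} \cos^{2}{\left(2 y \right)}
  3·u_x·u_y = 0
So the left-hand side equals
  2 A^{2} y^{2} - 2 A B y e^{- y} + 4 A C y \cos{\left(2 y \right)} + \frac{B^{2} e^{- 2 y}}{2} - 2 B C e^{- y} \cos{\left(2 y \right)} + 2 C^{2} \cos^{2}{\left(2 y \right)}
This must equal f(x, y) identically; expanded, f = 2 y^{2} + 4 y \cos{\left(2 y \right)} + 6 y e^{- y} + 2 \cos^{2}{\left(2 y \right)} + 6 e^{- y} \cos{\left(2 y \right)} + \frac{9 e^{- 2 y}}{2}.
Matching coefficients of the independent functions:
  [y^{2}]:  2 A^{2} = 2
  [y e^{- y}]:  - 2 A B = 6
  [y \cos{\left(2 y \right)}]:  4 A C = 4
  [e^{- y} \cos{\left(2 y \right)}]:  - 2 B C = 6
  [e^{- 2 y}]:  \frac{B^{2}}{2} = \frac{9}{2}
  [\cos^{2}{\left(2 y \right)}]:  2 C^{2} = 2
These equations allow (A, B, C) = (-1, 3, -1) or (1, -3, 1).
Impose the point condition(s):
  u(0, 0) = 3  ⟹  B = 3
Only A = -1, B = 3, C = -1 satisfies everything.
Hence u(x, y) = - y^{2} - \sin{\left(2 y \right)} + 3 e^{- y}.

Answer: u(x, y) = - y^{2} - \sin{\left(2 y \right)} + 3 e^{- y}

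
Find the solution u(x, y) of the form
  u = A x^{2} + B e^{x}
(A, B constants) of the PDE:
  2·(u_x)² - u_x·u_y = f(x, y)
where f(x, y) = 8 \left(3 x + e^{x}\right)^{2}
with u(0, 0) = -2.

Substitute the ansatz u = A x^{2} + B e^{x} into the left-hand side.
Derivatives of the ansatz:
  u_x = 2 A x + B e^{x}
  u_y = 0
Term by term:
  2·(u_x)² = 8 A^{2} x^{2} + 8 A B x e^{x} + 2 B^{2} e^{2 x}
  -u_x·u_y = 0
So the left-hand side equals
  8 A^{2} x^{2} + 8 A B x e^{x} + 2 B^{2} e^{2 x}
This must equal f(x, y) identically; expanded, f = 72 x^{2} + 48 x e^{x} + 8 e^{2 x}.
Matching coefficients of the independent functions:
  [x^{2}]:  8 A^{2} = 72
  [x e^{x}]:  8 A B = 48
  [e^{2 x}]:  2 B^{2} = 8
These equations allow (A, B) = (-3, -2) or (3, 2).
Impose the point condition(s):
  u(0, 0) = -2  ⟹  B = -2
Only A = -3, B = -2 satisfies everything.
Hence u(x, y) = - 3 x^{2} - 2 e^{x}.

Answer: u(x, y) = - 3 x^{2} - 2 e^{x}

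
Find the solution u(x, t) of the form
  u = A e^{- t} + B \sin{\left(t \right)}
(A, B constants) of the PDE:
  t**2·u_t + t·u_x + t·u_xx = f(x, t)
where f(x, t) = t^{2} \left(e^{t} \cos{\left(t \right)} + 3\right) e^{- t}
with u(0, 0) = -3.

Answer: u(x, t) = \sin{\left(t \right)} - 3 e^{- t}

Derivation:
Substitute the ansatz u = A e^{- t} + B \sin{\left(t \right)} into the left-hand side.
Derivatives of the ansatz:
  u_t = - A e^{- t} + B \cos{\left(t \right)}
  u_x = 0
  u_xx = 0
Term by term:
  t**2·u_t = - A t^{2} e^{- t} + B t^{2} \cos{\left(t \right)}
  t·u_x = 0
  t·u_xx = 0
So the left-hand side equals
  - A t^{2} e^{- t} + B t^{2} \cos{\left(t \right)}
This must equal f(x, t) identically; expanded, f = t^{2} \cos{\left(t \right)} + 3 t^{2} e^{- t}.
Matching coefficients of the independent functions:
  [t^{2} e^{- t}]:  - A = 3
  [t^{2} \cos{\left(t \right)}]:  B = 1
Solving: A = -3, B = 1.
Check against the point condition:
  u(0, 0) = -3  ⟹  A = -3  ✓
Hence u(x, t) = \sin{\left(t \right)} - 3 e^{- t}.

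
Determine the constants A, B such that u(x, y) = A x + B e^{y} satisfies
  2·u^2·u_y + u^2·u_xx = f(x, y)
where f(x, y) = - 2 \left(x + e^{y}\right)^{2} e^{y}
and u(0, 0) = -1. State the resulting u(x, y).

Substitute the ansatz u = A x + B e^{y} into the left-hand side.
Derivatives of the ansatz:
  u_y = B e^{y}
  u_xx = 0
Term by term:
  2·u^2·u_y = 2 A^{2} B x^{2} e^{y} + 4 A B^{2} x e^{2 y} + 2 B^{3} e^{3 y}
  u^2·u_xx = 0
So the left-hand side equals
  2 A^{2} B x^{2} e^{y} + 4 A B^{2} x e^{2 y} + 2 B^{3} e^{3 y}
This must equal f(x, y) identically; expanded, f = - 2 x^{2} e^{y} - 4 x e^{2 y} - 2 e^{3 y}.
Matching coefficients of the independent functions:
  [x e^{2 y}]:  4 A B^{2} = -4
  [x^{2} e^{y}]:  2 A^{2} B = -2
  [e^{3 y}]:  2 B^{3} = -2
Solving: A = -1, B = -1.
Check against the point condition:
  u(0, 0) = -1  ⟹  B = -1  ✓
Hence u(x, y) = - x - e^{y}.

Answer: u(x, y) = - x - e^{y}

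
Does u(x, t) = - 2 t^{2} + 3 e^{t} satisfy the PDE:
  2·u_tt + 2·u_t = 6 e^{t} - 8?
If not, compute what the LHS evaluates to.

Evaluate each term of the left-hand side for u = - 2 t^{2} + 3 e^{t}.
Derivatives:
  u_tt = 3 e^{t} - 4
  u_t = - 4 t + 3 e^{t}
Terms:
  2·u_tt = 6 e^{t} - 8
  2·u_t = - 8 t + 6 e^{t}
Sum: LHS = - 8 t + 12 e^{t} - 8
Given right-hand side: 6 e^{t} - 8. Difference LHS − RHS = - 8 t + 6 e^{t} ≠ 0, so u is not a solution.

Answer: No, the LHS evaluates to - 8 t + 12 e^{t} - 8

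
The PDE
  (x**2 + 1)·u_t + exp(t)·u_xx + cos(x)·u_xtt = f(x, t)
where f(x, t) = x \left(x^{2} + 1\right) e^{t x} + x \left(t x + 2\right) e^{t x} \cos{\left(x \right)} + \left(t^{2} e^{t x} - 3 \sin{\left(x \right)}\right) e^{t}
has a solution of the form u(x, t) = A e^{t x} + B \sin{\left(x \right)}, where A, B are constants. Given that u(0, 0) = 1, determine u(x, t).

Answer: u(x, t) = e^{t x} + 3 \sin{\left(x \right)}

Derivation:
Substitute the ansatz u = A e^{t x} + B \sin{\left(x \right)} into the left-hand side.
Derivatives of the ansatz:
  u_t = A x e^{t x}
  u_xx = A t^{2} e^{t x} - B \sin{\left(x \right)}
  u_xtt = A t x^{2} e^{t x} + 2 A x e^{t x}
Term by term:
  (x**2 + 1)·u_t = A x^{3} e^{t x} + A x e^{t x}
  exp(t)·u_xx = A t^{2} e^{t} e^{t x} - B e^{t} \sin{\left(x \right)}
  cos(x)·u_xtt = A t x^{2} e^{t x} \cos{\left(x \right)} + 2 A x e^{t x} \cos{\left(x \right)}
So the left-hand side equals
  A t^{2} e^{t} e^{t x} + A t x^{2} e^{t x} \cos{\left(x \right)} + A x^{3} e^{t x} + 2 A x e^{t x} \cos{\left(x \right)} + A x e^{t x} - B e^{t} \sin{\left(x \right)}
This must equal f(x, t) identically; expanded, f = t^{2} e^{t} e^{t x} + t x^{2} e^{t x} \cos{\left(x \right)} + x^{3} e^{t x} + 2 x e^{t x} \cos{\left(x \right)} + x e^{t x} - 3 e^{t} \sin{\left(x \right)}.
Matching coefficients of the independent functions:
  [x e^{t x}, x^{3} e^{t x}, t^{2} e^{t} e^{t x}, t x^{2} e^{t x} \cos{\left(x \right)}]:  A = 1
  [e^{t} \sin{\left(x \right)}]:  - B = -3
  [x e^{t x} \cos{\left(x \right)}]:  2 A = 2
Solving: A = 1, B = 3.
Check against the point condition:
  u(0, 0) = 1  ⟹  A = 1  ✓
Hence u(x, t) = e^{t x} + 3 \sin{\left(x \right)}.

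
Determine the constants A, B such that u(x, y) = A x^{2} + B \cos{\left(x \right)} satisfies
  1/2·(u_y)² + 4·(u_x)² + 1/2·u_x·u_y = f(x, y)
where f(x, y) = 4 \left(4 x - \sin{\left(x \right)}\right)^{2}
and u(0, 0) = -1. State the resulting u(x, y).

Substitute the ansatz u = A x^{2} + B \cos{\left(x \right)} into the left-hand side.
Derivatives of the ansatz:
  u_y = 0
  u_x = 2 A x - B \sin{\left(x \right)}
Term by term:
  1/2·(u_y)² = 0
  4·(u_x)² = 16 A^{2} x^{2} - 16 A B x \sin{\left(x \right)} + 4 B^{2} \sin^{2}{\left(x \right)}
  1/2·u_x·u_y = 0
So the left-hand side equals
  16 A^{2} x^{2} - 16 A B x \sin{\left(x \right)} + 4 B^{2} \sin^{2}{\left(x \right)}
This must equal f(x, y) identically; expanded, f = 64 x^{2} - 32 x \sin{\left(x \right)} + 4 \sin^{2}{\left(x \right)}.
Matching coefficients of the independent functions:
  [x^{2}]:  16 A^{2} = 64
  [x \sin{\left(x \right)}]:  - 16 A B = -32
  [\sin^{2}{\left(x \right)}]:  4 B^{2} = 4
These equations allow (A, B) = (-2, -1) or (2, 1).
Impose the point condition(s):
  u(0, 0) = -1  ⟹  B = -1
Only A = -2, B = -1 satisfies everything.
Hence u(x, y) = - 2 x^{2} - \cos{\left(x \right)}.

Answer: u(x, y) = - 2 x^{2} - \cos{\left(x \right)}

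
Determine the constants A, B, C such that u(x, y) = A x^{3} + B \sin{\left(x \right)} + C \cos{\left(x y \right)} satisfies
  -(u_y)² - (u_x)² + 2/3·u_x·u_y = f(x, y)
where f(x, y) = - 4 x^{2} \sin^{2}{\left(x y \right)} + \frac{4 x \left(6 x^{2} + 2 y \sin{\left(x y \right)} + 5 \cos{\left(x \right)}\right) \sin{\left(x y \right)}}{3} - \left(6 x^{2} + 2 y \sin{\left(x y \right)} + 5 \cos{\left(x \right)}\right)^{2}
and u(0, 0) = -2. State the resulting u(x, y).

Answer: u(x, y) = 2 x^{3} + 5 \sin{\left(x \right)} - 2 \cos{\left(x y \right)}

Derivation:
Substitute the ansatz u = A x^{3} + B \sin{\left(x \right)} + C \cos{\left(x y \right)} into the left-hand side.
Derivatives of the ansatz:
  u_y = - C x \sin{\left(x y \right)}
  u_x = 3 A x^{2} + B \cos{\left(x \right)} - C y \sin{\left(x y \right)}
Term by term:
  -(u_y)² = - C^{2} x^{2} \sin^{2}{\left(x y \right)}
  -(u_x)² = - 9 A^{2} x^{4} - 6 A B x^{2} \cos{\left(x \right)} + 6 A C x^{2} y \sin{\left(x y \right)} - B^{2} \cos^{2}{\left(x \right)} + 2 B C y \sin{\left(x y \right)} \cos{\left(x \right)} - C^{2} y^{2} \sin^{2}{\left(x y \right)}
  2/3·u_x·u_y = - 2 A C x^{3} \sin{\left(x y \right)} - \frac{2 B C x \sin{\left(x y \right)} \cos{\left(x \right)}}{3} + \frac{2 C^{2} x y \sin^{2}{\left(x y \right)}}{3}
So the left-hand side equals
  - 9 A^{2} x^{4} - 6 A B x^{2} \cos{\left(x \right)} - 2 A C x^{3} \sin{\left(x y \right)} + 6 A C x^{2} y \sin{\left(x y \right)} - B^{2} \cos^{2}{\left(x \right)} - \frac{2 B C x \sin{\left(x y \right)} \cos{\left(x \right)}}{3} + 2 B C y \sin{\left(x y \right)} \cos{\left(x \right)} - C^{2} x^{2} \sin^{2}{\left(x y \right)} + \frac{2 C^{2} x y \sin^{2}{\left(x y \right)}}{3} - C^{2} y^{2} \sin^{2}{\left(x y \right)}
This must equal f(x, y) identically; expanded, f = - 36 x^{4} + 8 x^{3} \sin{\left(x y \right)} - 24 x^{2} y \sin{\left(x y \right)} - 4 x^{2} \sin^{2}{\left(x y \right)} - 60 x^{2} \cos{\left(x \right)} + \frac{8 x y \sin^{2}{\left(x y \right)}}{3} + \frac{20 x \sin{\left(x y \right)} \cos{\left(x \right)}}{3} - 4 y^{2} \sin^{2}{\left(x y \right)} - 20 y \sin{\left(x y \right)} \cos{\left(x \right)} - 25 \cos^{2}{\left(x \right)}.
Matching coefficients of the independent functions:
  [x^{4}]:  - 9 A^{2} = -36
  [x^{2} \sin^{2}{\left(x y \right)}, y^{2} \sin^{2}{\left(x y \right)}]:  - C^{2} = -4
  [x^{2} \cos{\left(x \right)}]:  - 6 A B = -60
  [x^{3} \sin{\left(x y \right)}]:  - 2 A C = 8
  [x y \sin^{2}{\left(x y \right)}]:  \frac{2 C^{2}}{3} = \frac{8}{3}
  [x \sin{\left(x y \right)} \cos{\left(x \right)}]:  - \frac{2 B C}{3} = \frac{20}{3}
  [x^{2} y \sin{\left(x y \right)}]:  6 A C = -24
  [y \sin{\left(x y \right)} \cos{\left(x \right)}]:  2 B C = -20
  [\cos^{2}{\left(x \right)}]:  - B^{2} = -25
These equations allow (A, B, C) = (-2, -5, 2) or (2, 5, -2).
Impose the point condition(s):
  u(0, 0) = -2  ⟹  C = -2
Only A = 2, B = 5, C = -2 satisfies everything.
Hence u(x, y) = 2 x^{3} + 5 \sin{\left(x \right)} - 2 \cos{\left(x y \right)}.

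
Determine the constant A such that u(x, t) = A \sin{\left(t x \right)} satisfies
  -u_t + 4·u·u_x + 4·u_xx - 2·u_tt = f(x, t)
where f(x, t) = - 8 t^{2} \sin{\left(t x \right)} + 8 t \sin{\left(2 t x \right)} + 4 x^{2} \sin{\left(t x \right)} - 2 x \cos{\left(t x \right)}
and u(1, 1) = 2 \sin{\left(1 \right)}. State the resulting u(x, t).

Answer: u(x, t) = 2 \sin{\left(t x \right)}

Derivation:
Substitute the ansatz u = A \sin{\left(t x \right)} into the left-hand side.
Derivatives of the ansatz:
  u_t = A x \cos{\left(t x \right)}
  u_x = A t \cos{\left(t x \right)}
  u_xx = - A t^{2} \sin{\left(t x \right)}
  u_tt = - A x^{2} \sin{\left(t x \right)}
Term by term:
  -u_t = - A x \cos{\left(t x \right)}
  4·u·u_x = 4 A^{2} t \sin{\left(t x \right)} \cos{\left(t x \right)}
  4·u_xx = - 4 A t^{2} \sin{\left(t x \right)}
  -2·u_tt = 2 A x^{2} \sin{\left(t x \right)}
So the left-hand side equals
  4 A^{2} t \sin{\left(t x \right)} \cos{\left(t x \right)} - 4 A t^{2} \sin{\left(t x \right)} + 2 A x^{2} \sin{\left(t x \right)} - A x \cos{\left(t x \right)}
This must equal f(x, t) identically; expanded, f = - 8 t^{2} \sin{\left(t x \right)} + 16 t \sin{\left(t x \right)} \cos{\left(t x \right)} + 4 x^{2} \sin{\left(t x \right)} - 2 x \cos{\left(t x \right)}.
Matching coefficients of the independent functions:
  [t^{2} \sin{\left(t x \right)}]:  - 4 A = -8
  [x \cos{\left(t x \right)}]:  - A = -2
  [x^{2} \sin{\left(t x \right)}]:  2 A = 4
  [t \sin{\left(t x \right)} \cos{\left(t x \right)}]:  4 A^{2} = 16
Solving: A = 2.
Check against the point condition:
  u(1, 1) = 2 \sin{\left(1 \right)}  ⟹  A \sin{\left(1 \right)} = 2 \sin{\left(1 \right)}  ✓
Hence u(x, t) = 2 \sin{\left(t x \right)}.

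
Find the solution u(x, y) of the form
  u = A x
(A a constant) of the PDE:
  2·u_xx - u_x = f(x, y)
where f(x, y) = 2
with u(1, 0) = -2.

Substitute the ansatz u = A x into the left-hand side.
Derivatives of the ansatz:
  u_xx = 0
  u_x = A
Term by term:
  2·u_xx = 0
  -u_x = - A
So the left-hand side equals
  - A
This must equal f(x, y) = 2 identically.
Matching coefficients of the independent functions:
  [constant term]:  - A = 2
Solving: A = -2.
Check against the point condition:
  u(1, 0) = -2  ⟹  A = -2  ✓
Hence u(x, y) = - 2 x.

Answer: u(x, y) = - 2 x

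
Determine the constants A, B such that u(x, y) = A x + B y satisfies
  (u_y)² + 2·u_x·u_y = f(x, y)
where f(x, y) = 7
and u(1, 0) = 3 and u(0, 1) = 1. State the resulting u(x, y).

Answer: u(x, y) = 3 x + y

Derivation:
Substitute the ansatz u = A x + B y into the left-hand side.
Derivatives of the ansatz:
  u_y = B
  u_x = A
Term by term:
  (u_y)² = B^{2}
  2·u_x·u_y = 2 A B
So the left-hand side equals
  2 A B + B^{2}
This must equal f(x, y) = 7 identically.
Matching coefficients of the independent functions:
  [constant term]:  2 A B + B^{2} = 7
These equations do not fix every constant; impose the point condition(s):
  u(1, 0) = 3  ⟹  A = 3
  u(0, 1) = 1  ⟹  B = 1
Solving the combined system: A = 3, B = 1.
Hence u(x, y) = 3 x + y.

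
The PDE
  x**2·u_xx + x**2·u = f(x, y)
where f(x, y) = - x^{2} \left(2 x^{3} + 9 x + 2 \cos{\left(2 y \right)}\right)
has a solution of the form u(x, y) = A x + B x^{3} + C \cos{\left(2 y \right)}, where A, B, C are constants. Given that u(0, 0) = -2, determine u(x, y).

Answer: u(x, y) = - 2 x^{3} + 3 x - 2 \cos{\left(2 y \right)}

Derivation:
Substitute the ansatz u = A x + B x^{3} + C \cos{\left(2 y \right)} into the left-hand side.
Derivatives of the ansatz:
  u_xx = 6 B x
Term by term:
  x**2·u_xx = 6 B x^{3}
  x**2·u = A x^{3} + B x^{5} + C x^{2} \cos{\left(2 y \right)}
So the left-hand side equals
  A x^{3} + B x^{5} + 6 B x^{3} + C x^{2} \cos{\left(2 y \right)}
This must equal f(x, y) identically; expanded, f = - 2 x^{5} - 9 x^{3} - 2 x^{2} \cos{\left(2 y \right)}.
Matching coefficients of the independent functions:
  [x^{3}]:  A + 6 B = -9
  [x^{5}]:  B = -2
  [x^{2} \cos{\left(2 y \right)}]:  C = -2
Solving: A = 3, B = -2, C = -2.
Check against the point condition:
  u(0, 0) = -2  ⟹  C = -2  ✓
Hence u(x, y) = - 2 x^{3} + 3 x - 2 \cos{\left(2 y \right)}.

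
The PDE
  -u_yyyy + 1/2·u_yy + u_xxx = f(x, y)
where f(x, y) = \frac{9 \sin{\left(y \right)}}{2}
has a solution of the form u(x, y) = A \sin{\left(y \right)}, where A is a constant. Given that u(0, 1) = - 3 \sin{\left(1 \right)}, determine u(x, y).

Substitute the ansatz u = A \sin{\left(y \right)} into the left-hand side.
Derivatives of the ansatz:
  u_yyyy = A \sin{\left(y \right)}
  u_yy = - A \sin{\left(y \right)}
  u_xxx = 0
Term by term:
  -u_yyyy = - A \sin{\left(y \right)}
  1/2·u_yy = - \frac{A \sin{\left(y \right)}}{2}
  u_xxx = 0
So the left-hand side equals
  - \frac{3 A \sin{\left(y \right)}}{2}
This must equal f(x, y) = \frac{9 \sin{\left(y \right)}}{2} identically.
Matching coefficients of the independent functions:
  [\sin{\left(y \right)}]:  - \frac{3 A}{2} = \frac{9}{2}
Solving: A = -3.
Check against the point condition:
  u(0, 1) = - 3 \sin{\left(1 \right)}  ⟹  A \sin{\left(1 \right)} = - 3 \sin{\left(1 \right)}  ✓
Hence u(x, y) = - 3 \sin{\left(y \right)}.

Answer: u(x, y) = - 3 \sin{\left(y \right)}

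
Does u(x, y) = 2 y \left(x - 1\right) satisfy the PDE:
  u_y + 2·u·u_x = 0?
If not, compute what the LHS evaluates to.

Answer: No, the LHS evaluates to 2 x + 8 y^{2} \left(x - 1\right) - 2

Derivation:
Evaluate each term of the left-hand side for u = 2 y \left(x - 1\right).
Derivatives:
  u_y = 2 x - 2
  u_x = 2 y
Terms:
  u_y = 2 x - 2
  2·u·u_x = 8 y^{2} \left(x - 1\right)
Sum: LHS = 2 x + 8 y^{2} \left(x - 1\right) - 2
Given right-hand side: 0. Difference LHS − RHS = 2 x + 8 y^{2} \left(x - 1\right) - 2 ≠ 0, so u is not a solution.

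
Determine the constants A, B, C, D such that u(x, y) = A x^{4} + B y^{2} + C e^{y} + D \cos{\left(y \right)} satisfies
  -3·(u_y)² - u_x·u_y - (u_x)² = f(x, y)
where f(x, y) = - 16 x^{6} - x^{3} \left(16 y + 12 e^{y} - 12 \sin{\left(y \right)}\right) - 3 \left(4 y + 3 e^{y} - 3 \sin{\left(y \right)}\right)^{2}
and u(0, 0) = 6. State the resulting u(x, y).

Answer: u(x, y) = x^{4} + 2 y^{2} + 3 e^{y} + 3 \cos{\left(y \right)}

Derivation:
Substitute the ansatz u = A x^{4} + B y^{2} + C e^{y} + D \cos{\left(y \right)} into the left-hand side.
Derivatives of the ansatz:
  u_y = 2 B y + C e^{y} - D \sin{\left(y \right)}
  u_x = 4 A x^{3}
Term by term:
  -3·(u_y)² = - 12 B^{2} y^{2} - 12 B C y e^{y} + 12 B D y \sin{\left(y \right)} - 3 C^{2} e^{2 y} + 6 C D e^{y} \sin{\left(y \right)} - 3 D^{2} \sin^{2}{\left(y \right)}
  -u_x·u_y = - 8 A B x^{3} y - 4 A C x^{3} e^{y} + 4 A D x^{3} \sin{\left(y \right)}
  -(u_x)² = - 16 A^{2} x^{6}
So the left-hand side equals
  - 16 A^{2} x^{6} - 8 A B x^{3} y - 4 A C x^{3} e^{y} + 4 A D x^{3} \sin{\left(y \right)} - 12 B^{2} y^{2} - 12 B C y e^{y} + 12 B D y \sin{\left(y \right)} - 3 C^{2} e^{2 y} + 6 C D e^{y} \sin{\left(y \right)} - 3 D^{2} \sin^{2}{\left(y \right)}
This must equal f(x, y) identically; expanded, f = - 16 x^{6} - 16 x^{3} y - 12 x^{3} e^{y} + 12 x^{3} \sin{\left(y \right)} - 48 y^{2} - 72 y e^{y} + 72 y \sin{\left(y \right)} - 27 e^{2 y} + 54 e^{y} \sin{\left(y \right)} - 27 \sin^{2}{\left(y \right)}.
Matching coefficients of the independent functions:
  [x^{6}]:  - 16 A^{2} = -16
  [y^{2}]:  - 12 B^{2} = -48
  [x^{3} y]:  - 8 A B = -16
  [x^{3} e^{y}]:  - 4 A C = -12
  [x^{3} \sin{\left(y \right)}]:  4 A D = 12
  [y e^{y}]:  - 12 B C = -72
  [y \sin{\left(y \right)}]:  12 B D = 72
  [e^{y} \sin{\left(y \right)}]:  6 C D = 54
  [e^{2 y}]:  - 3 C^{2} = -27
  [\sin^{2}{\left(y \right)}]:  - 3 D^{2} = -27
These equations allow (A, B, C, D) = (-1, -2, -3, -3) or (1, 2, 3, 3).
Impose the point condition(s):
  u(0, 0) = 6  ⟹  C + D = 6
Only A = 1, B = 2, C = 3, D = 3 satisfies everything.
Hence u(x, y) = x^{4} + 2 y^{2} + 3 e^{y} + 3 \cos{\left(y \right)}.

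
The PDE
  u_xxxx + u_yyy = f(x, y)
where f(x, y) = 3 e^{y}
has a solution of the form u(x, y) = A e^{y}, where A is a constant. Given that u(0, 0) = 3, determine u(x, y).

Substitute the ansatz u = A e^{y} into the left-hand side.
Derivatives of the ansatz:
  u_xxxx = 0
  u_yyy = A e^{y}
Term by term:
  u_xxxx = 0
  u_yyy = A e^{y}
So the left-hand side equals
  A e^{y}
This must equal f(x, y) = 3 e^{y} identically.
Matching coefficients of the independent functions:
  [e^{y}]:  A = 3
Solving: A = 3.
Check against the point condition:
  u(0, 0) = 3  ⟹  A = 3  ✓
Hence u(x, y) = 3 e^{y}.

Answer: u(x, y) = 3 e^{y}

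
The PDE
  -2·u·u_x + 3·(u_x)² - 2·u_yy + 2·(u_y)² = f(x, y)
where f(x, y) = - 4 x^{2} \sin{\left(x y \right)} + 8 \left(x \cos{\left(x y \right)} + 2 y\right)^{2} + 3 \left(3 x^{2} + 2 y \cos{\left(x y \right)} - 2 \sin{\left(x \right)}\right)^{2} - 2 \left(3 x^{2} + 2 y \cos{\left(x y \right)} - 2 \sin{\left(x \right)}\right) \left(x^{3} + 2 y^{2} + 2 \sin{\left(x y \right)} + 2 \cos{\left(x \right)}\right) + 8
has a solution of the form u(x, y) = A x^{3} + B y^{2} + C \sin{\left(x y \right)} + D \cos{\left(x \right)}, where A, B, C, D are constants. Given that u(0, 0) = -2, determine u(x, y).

Substitute the ansatz u = A x^{3} + B y^{2} + C \sin{\left(x y \right)} + D \cos{\left(x \right)} into the left-hand side.
Derivatives of the ansatz:
  u_x = 3 A x^{2} + C y \cos{\left(x y \right)} - D \sin{\left(x \right)}
  u_yy = 2 B - C x^{2} \sin{\left(x y \right)}
  u_y = 2 B y + C x \cos{\left(x y \right)}
Term by term:
  -2·u·u_x = - 6 A^{2} x^{5} - 6 A B x^{2} y^{2} - 2 A C x^{3} y \cos{\left(x y \right)} - 6 A C x^{2} \sin{\left(x y \right)} + 2 A D x^{3} \sin{\left(x \right)} - 6 A D x^{2} \cos{\left(x \right)} - 2 B C y^{3} \cos{\left(x y \right)} + 2 B D y^{2} \sin{\left(x \right)} - 2 C^{2} y \sin{\left(x y \right)} \cos{\left(x y \right)} - 2 C D y \cos{\left(x \right)} \cos{\left(x y \right)} + 2 C D \sin{\left(x \right)} \sin{\left(x y \right)} + 2 D^{2} \sin{\left(x \right)} \cos{\left(x \right)}
  3·(u_x)² = 27 A^{2} x^{4} + 18 A C x^{2} y \cos{\left(x y \right)} - 18 A D x^{2} \sin{\left(x \right)} + 3 C^{2} y^{2} \cos^{2}{\left(x y \right)} - 6 C D y \sin{\left(x \right)} \cos{\left(x y \right)} + 3 D^{2} \sin^{2}{\left(x \right)}
  -2·u_yy = - 4 B + 2 C x^{2} \sin{\left(x y \right)}
  2·(u_y)² = 8 B^{2} y^{2} + 8 B C x y \cos{\left(x y \right)} + 2 C^{2} x^{2} \cos^{2}{\left(x y \right)}
So the left-hand side equals
  - 6 A^{2} x^{5} + 27 A^{2} x^{4} - 6 A B x^{2} y^{2} - 2 A C x^{3} y \cos{\left(x y \right)} + 18 A C x^{2} y \cos{\left(x y \right)} - 6 A C x^{2} \sin{\left(x y \right)} + 2 A D x^{3} \sin{\left(x \right)} - 18 A D x^{2} \sin{\left(x \right)} - 6 A D x^{2} \cos{\left(x \right)} + 8 B^{2} y^{2} + 8 B C x y \cos{\left(x y \right)} - 2 B C y^{3} \cos{\left(x y \right)} + 2 B D y^{2} \sin{\left(x \right)} - 4 B + 2 C^{2} x^{2} \cos^{2}{\left(x y \right)} + 3 C^{2} y^{2} \cos^{2}{\left(x y \right)} - 2 C^{2} y \sin{\left(x y \right)} \cos{\left(x y \right)} - 6 C D y \sin{\left(x \right)} \cos{\left(x y \right)} - 2 C D y \cos{\left(x \right)} \cos{\left(x y \right)} + 2 C D \sin{\left(x \right)} \sin{\left(x y \right)} + 2 C x^{2} \sin{\left(x y \right)} + 3 D^{2} \sin^{2}{\left(x \right)} + 2 D^{2} \sin{\left(x \right)} \cos{\left(x \right)}
This must equal f(x, y) identically; expanded, f = - 6 x^{5} + 27 x^{4} - 4 x^{3} y \cos{\left(x y \right)} + 4 x^{3} \sin{\left(x \right)} - 12 x^{2} y^{2} + 36 x^{2} y \cos{\left(x y \right)} - 36 x^{2} \sin{\left(x \right)} - 16 x^{2} \sin{\left(x y \right)} - 12 x^{2} \cos{\left(x \right)} + 8 x^{2} \cos^{2}{\left(x y \right)} + 32 x y \cos{\left(x y \right)} - 8 y^{3} \cos{\left(x y \right)} + 8 y^{2} \sin{\left(x \right)} + 12 y^{2} \cos^{2}{\left(x y \right)} + 32 y^{2} - 24 y \sin{\left(x \right)} \cos{\left(x y \right)} - 8 y \sin{\left(x y \right)} \cos{\left(x y \right)} - 8 y \cos{\left(x \right)} \cos{\left(x y \right)} + 12 \sin^{2}{\left(x \right)} + 8 \sin{\left(x \right)} \sin{\left(x y \right)} + 8 \sin{\left(x \right)} \cos{\left(x \right)} + 8.
Matching coefficients of the independent functions:
(each divided by its leading coefficient; functions giving the same equation are listed together)
  [constant term]:  B + 2 = 0
  [x^{4}, x^{5}]:  A^{2} - 1 = 0
  [y^{2}]:  B^{2} - 4 = 0
  [x^{2} y^{2}]:  A B - 2 = 0
  [x^{2} \sin{\left(x \right)}, x^{2} \cos{\left(x \right)}, x^{3} \sin{\left(x \right)}]:  A D - 2 = 0
  [x^{2} \sin{\left(x y \right)}]:  A C - \frac{C}{3} - \frac{8}{3} = 0
  [x^{2} \cos^{2}{\left(x y \right)}, y^{2} \cos^{2}{\left(x y \right)}, y \sin{\left(x y \right)} \cos{\left(x y \right)}]:  C^{2} - 4 = 0
  [y^{2} \sin{\left(x \right)}]:  B D - 4 = 0
  [y^{3} \cos{\left(x y \right)}, x y \cos{\left(x y \right)}]:  B C - 4 = 0
  [\sin{\left(x \right)} \sin{\left(x y \right)}, y \sin{\left(x \right)} \cos{\left(x y \right)}, y \cos{\left(x \right)} \cos{\left(x y \right)}]:  C D - 4 = 0
  [\sin{\left(x \right)} \cos{\left(x \right)}, \sin^{2}{\left(x \right)}]:  D^{2} - 4 = 0
  [x^{2} y \cos{\left(x y \right)}, x^{3} y \cos{\left(x y \right)}]:  A C - 2 = 0
Solving: A = -1, B = -2, C = -2, D = -2.
Check against the point condition:
  u(0, 0) = -2  ⟹  D = -2  ✓
Hence u(x, y) = - x^{3} - 2 y^{2} - 2 \sin{\left(x y \right)} - 2 \cos{\left(x \right)}.

Answer: u(x, y) = - x^{3} - 2 y^{2} - 2 \sin{\left(x y \right)} - 2 \cos{\left(x \right)}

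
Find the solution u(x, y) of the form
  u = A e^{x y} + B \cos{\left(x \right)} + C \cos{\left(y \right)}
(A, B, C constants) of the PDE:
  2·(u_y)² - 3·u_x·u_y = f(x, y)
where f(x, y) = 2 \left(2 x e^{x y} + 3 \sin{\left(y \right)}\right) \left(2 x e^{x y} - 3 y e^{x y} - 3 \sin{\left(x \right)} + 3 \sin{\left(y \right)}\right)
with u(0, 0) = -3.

Substitute the ansatz u = A e^{x y} + B \cos{\left(x \right)} + C \cos{\left(y \right)} into the left-hand side.
Derivatives of the ansatz:
  u_y = A x e^{x y} - C \sin{\left(y \right)}
  u_x = A y e^{x y} - B \sin{\left(x \right)}
Term by term:
  2·(u_y)² = 2 A^{2} x^{2} e^{2 x y} - 4 A C x e^{x y} \sin{\left(y \right)} + 2 C^{2} \sin^{2}{\left(y \right)}
  -3·u_x·u_y = - 3 A^{2} x y e^{2 x y} + 3 A B x e^{x y} \sin{\left(x \right)} + 3 A C y e^{x y} \sin{\left(y \right)} - 3 B C \sin{\left(x \right)} \sin{\left(y \right)}
So the left-hand side equals
  2 A^{2} x^{2} e^{2 x y} - 3 A^{2} x y e^{2 x y} + 3 A B x e^{x y} \sin{\left(x \right)} - 4 A C x e^{x y} \sin{\left(y \right)} + 3 A C y e^{x y} \sin{\left(y \right)} - 3 B C \sin{\left(x \right)} \sin{\left(y \right)} + 2 C^{2} \sin^{2}{\left(y \right)}
This must equal f(x, y) identically; expanded, f = 8 x^{2} e^{2 x y} - 12 x y e^{2 x y} - 12 x e^{x y} \sin{\left(x \right)} + 24 x e^{x y} \sin{\left(y \right)} - 18 y e^{x y} \sin{\left(y \right)} - 18 \sin{\left(x \right)} \sin{\left(y \right)} + 18 \sin^{2}{\left(y \right)}.
Matching coefficients of the independent functions:
  [x^{2} e^{2 x y}]:  2 A^{2} = 8
  [\sin{\left(x \right)} \sin{\left(y \right)}]:  - 3 B C = -18
  [x y e^{2 x y}]:  - 3 A^{2} = -12
  [x e^{x y} \sin{\left(x \right)}]:  3 A B = -12
  [x e^{x y} \sin{\left(y \right)}]:  - 4 A C = 24
  [y e^{x y} \sin{\left(y \right)}]:  3 A C = -18
  [\sin^{2}{\left(y \right)}]:  2 C^{2} = 18
These equations allow (A, B, C) = (-2, 2, 3) or (2, -2, -3).
Impose the point condition(s):
  u(0, 0) = -3  ⟹  A + B + C = -3
Only A = 2, B = -2, C = -3 satisfies everything.
Hence u(x, y) = 2 e^{x y} - 2 \cos{\left(x \right)} - 3 \cos{\left(y \right)}.

Answer: u(x, y) = 2 e^{x y} - 2 \cos{\left(x \right)} - 3 \cos{\left(y \right)}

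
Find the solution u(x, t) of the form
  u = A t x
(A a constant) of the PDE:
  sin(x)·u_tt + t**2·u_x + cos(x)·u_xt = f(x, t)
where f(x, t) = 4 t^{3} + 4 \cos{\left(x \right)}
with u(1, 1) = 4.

Answer: u(x, t) = 4 t x

Derivation:
Substitute the ansatz u = A t x into the left-hand side.
Derivatives of the ansatz:
  u_tt = 0
  u_x = A t
  u_xt = A
Term by term:
  sin(x)·u_tt = 0
  t**2·u_x = A t^{3}
  cos(x)·u_xt = A \cos{\left(x \right)}
So the left-hand side equals
  A t^{3} + A \cos{\left(x \right)}
This must equal f(x, t) = 4 t^{3} + 4 \cos{\left(x \right)} identically.
Matching coefficients of the independent functions:
  [t^{3}, \cos{\left(x \right)}]:  A = 4
Solving: A = 4.
Check against the point condition:
  u(1, 1) = 4  ⟹  A = 4  ✓
Hence u(x, t) = 4 t x.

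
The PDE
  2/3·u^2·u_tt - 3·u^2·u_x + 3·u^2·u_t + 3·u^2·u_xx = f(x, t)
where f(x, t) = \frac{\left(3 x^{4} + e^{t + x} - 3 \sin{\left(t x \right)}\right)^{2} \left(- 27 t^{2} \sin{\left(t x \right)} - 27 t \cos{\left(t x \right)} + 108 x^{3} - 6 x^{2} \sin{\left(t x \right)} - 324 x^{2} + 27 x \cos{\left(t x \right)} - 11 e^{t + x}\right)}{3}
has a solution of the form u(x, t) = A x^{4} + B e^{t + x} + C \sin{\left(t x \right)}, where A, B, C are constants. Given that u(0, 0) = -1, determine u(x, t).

Answer: u(x, t) = - 3 x^{4} - e^{t + x} + 3 \sin{\left(t x \right)}

Derivation:
Substitute the ansatz u = A x^{4} + B e^{t + x} + C \sin{\left(t x \right)} into the left-hand side.
Derivatives of the ansatz:
  u_tt = B e^{t} e^{x} - C x^{2} \sin{\left(t x \right)}
  u_x = 4 A x^{3} + B e^{t} e^{x} + C t \cos{\left(t x \right)}
  u_t = B e^{t} e^{x} + C x \cos{\left(t x \right)}
  u_xx = 12 A x^{2} + B e^{t} e^{x} - C t^{2} \sin{\left(t x \right)}
Term by term:
  2/3·u^2·u_tt = \frac{2 A^{2} B x^{8} e^{t} e^{x}}{3} - \frac{2 A^{2} C x^{10} \sin{\left(t x \right)}}{3} + \frac{4 A B^{2} x^{4} e^{2 t} e^{2 x}}{3} - \frac{4 A B C x^{6} e^{t} e^{x} \sin{\left(t x \right)}}{3} + \frac{4 A B C x^{4} e^{t} e^{x} \sin{\left(t x \right)}}{3} - \frac{4 A C^{2} x^{6} \sin^{2}{\left(t x \right)}}{3} + \frac{2 B^{3} e^{3 t} e^{3 x}}{3} - \frac{2 B^{2} C x^{2} e^{2 t} e^{2 x} \sin{\left(t x \right)}}{3} + \frac{4 B^{2} C e^{2 t} e^{2 x} \sin{\left(t x \right)}}{3} - \frac{4 B C^{2} x^{2} e^{t} e^{x} \sin^{2}{\left(t x \right)}}{3} + \frac{2 B C^{2} e^{t} e^{x} \sin^{2}{\left(t x \right)}}{3} - \frac{2 C^{3} x^{2} \sin^{3}{\left(t x \right)}}{3}
  -3·u^2·u_x = - 12 A^{3} x^{11} - 3 A^{2} B x^{8} e^{t} e^{x} - 24 A^{2} B x^{7} e^{t} e^{x} - 3 A^{2} C t x^{8} \cos{\left(t x \right)} - 24 A^{2} C x^{7} \sin{\left(t x \right)} - 6 A B^{2} x^{4} e^{2 t} e^{2 x} - 12 A B^{2} x^{3} e^{2 t} e^{2 x} - 6 A B C t x^{4} e^{t} e^{x} \cos{\left(t x \right)} - 6 A B C x^{4} e^{t} e^{x} \sin{\left(t x \right)} - 24 A B C x^{3} e^{t} e^{x} \sin{\left(t x \right)} - 6 A C^{2} t x^{4} \sin{\left(t x \right)} \cos{\left(t x \right)} - 12 A C^{2} x^{3} \sin^{2}{\left(t x \right)} - 3 B^{3} e^{3 t} e^{3 x} - 3 B^{2} C t e^{2 t} e^{2 x} \cos{\left(t x \right)} - 6 B^{2} C e^{2 t} e^{2 x} \sin{\left(t x \right)} - 6 B C^{2} t e^{t} e^{x} \sin{\left(t x \right)} \cos{\left(t x \right)} - 3 B C^{2} e^{t} e^{x} \sin^{2}{\left(t x \right)} - 3 C^{3} t \sin^{2}{\left(t x \right)} \cos{\left(t x \right)}
  3·u^2·u_t = 3 A^{2} B x^{8} e^{t} e^{x} + 3 A^{2} C x^{9} \cos{\left(t x \right)} + 6 A B^{2} x^{4} e^{2 t} e^{2 x} + 6 A B C x^{5} e^{t} e^{x} \cos{\left(t x \right)} + 6 A B C x^{4} e^{t} e^{x} \sin{\left(t x \right)} + 6 A C^{2} x^{5} \sin{\left(t x \right)} \cos{\left(t x \right)} + 3 B^{3} e^{3 t} e^{3 x} + 3 B^{2} C x e^{2 t} e^{2 x} \cos{\left(t x \right)} + 6 B^{2} C e^{2 t} e^{2 x} \sin{\left(t x \right)} + 6 B C^{2} x e^{t} e^{x} \sin{\left(t x \right)} \cos{\left(t x \right)} + 3 B C^{2} e^{t} e^{x} \sin^{2}{\left(t x \right)} + 3 C^{3} x \sin^{2}{\left(t x \right)} \cos{\left(t x \right)}
  3·u^2·u_xx = 36 A^{3} x^{10} + 3 A^{2} B x^{8} e^{t} e^{x} + 72 A^{2} B x^{6} e^{t} e^{x} - 3 A^{2} C t^{2} x^{8} \sin{\left(t x \right)} + 72 A^{2} C x^{6} \sin{\left(t x \right)} + 6 A B^{2} x^{4} e^{2 t} e^{2 x} + 36 A B^{2} x^{2} e^{2 t} e^{2 x} - 6 A B C t^{2} x^{4} e^{t} e^{x} \sin{\left(t x \right)} + 6 A B C x^{4} e^{t} e^{x} \sin{\left(t x \right)} + 72 A B C x^{2} e^{t} e^{x} \sin{\left(t x \right)} - 6 A C^{2} t^{2} x^{4} \sin^{2}{\left(t x \right)} + 36 A C^{2} x^{2} \sin^{2}{\left(t x \right)} + 3 B^{3} e^{3 t} e^{3 x} - 3 B^{2} C t^{2} e^{2 t} e^{2 x} \sin{\left(t x \right)} + 6 B^{2} C e^{2 t} e^{2 x} \sin{\left(t x \right)} - 6 B C^{2} t^{2} e^{t} e^{x} \sin^{2}{\left(t x \right)} + 3 B C^{2} e^{t} e^{x} \sin^{2}{\left(t x \right)} - 3 C^{3} t^{2} \sin^{3}{\left(t x \right)}
Sum these and collect like terms in the independent variables.
This must equal f(x, t) identically; expanded, f = - 81 t^{2} x^{8} \sin{\left(t x \right)} - 54 t^{2} x^{4} e^{t} e^{x} \sin{\left(t x \right)} + 162 t^{2} x^{4} \sin^{2}{\left(t x \right)} - 9 t^{2} e^{2 t} e^{2 x} \sin{\left(t x \right)} + 54 t^{2} e^{t} e^{x} \sin^{2}{\left(t x \right)} - 81 t^{2} \sin^{3}{\left(t x \right)} - 81 t x^{8} \cos{\left(t x \right)} - 54 t x^{4} e^{t} e^{x} \cos{\left(t x \right)} + 162 t x^{4} \sin{\left(t x \right)} \cos{\left(t x \right)} - 9 t e^{2 t} e^{2 x} \cos{\left(t x \right)} + 54 t e^{t} e^{x} \sin{\left(t x \right)} \cos{\left(t x \right)} - 81 t \sin^{2}{\left(t x \right)} \cos{\left(t x \right)} + 324 x^{11} - 18 x^{10} \sin{\left(t x \right)} - 972 x^{10} + 81 x^{9} \cos{\left(t x \right)} - 33 x^{8} e^{t} e^{x} + 216 x^{7} e^{t} e^{x} - 648 x^{7} \sin{\left(t x \right)} - 12 x^{6} e^{t} e^{x} \sin{\left(t x \right)} - 648 x^{6} e^{t} e^{x} + 36 x^{6} \sin^{2}{\left(t x \right)} + 1944 x^{6} \sin{\left(t x \right)} + 54 x^{5} e^{t} e^{x} \cos{\left(t x \right)} - 162 x^{5} \sin{\left(t x \right)} \cos{\left(t x \right)} - 22 x^{4} e^{2 t} e^{2 x} + 66 x^{4} e^{t} e^{x} \sin{\left(t x \right)} + 36 x^{3} e^{2 t} e^{2 x} - 216 x^{3} e^{t} e^{x} \sin{\left(t x \right)} + 324 x^{3} \sin^{2}{\left(t x \right)} - 2 x^{2} e^{2 t} e^{2 x} \sin{\left(t x \right)} - 108 x^{2} e^{2 t} e^{2 x} + 12 x^{2} e^{t} e^{x} \sin^{2}{\left(t x \right)} + 648 x^{2} e^{t} e^{x} \sin{\left(t x \right)} - 18 x^{2} \sin^{3}{\left(t x \right)} - 972 x^{2} \sin^{2}{\left(t x \right)} + 9 x e^{2 t} e^{2 x} \cos{\left(t x \right)} - 54 x e^{t} e^{x} \sin{\left(t x \right)} \cos{\left(t x \right)} + 81 x \sin^{2}{\left(t x \right)} \cos{\left(t x \right)} - \frac{11 e^{3 t} e^{3 x}}{3} + 22 e^{2 t} e^{2 x} \sin{\left(t x \right)} - 33 e^{t} e^{x} \sin^{2}{\left(t x \right)}.
Matching coefficients of the independent functions:
(each divided by its leading coefficient; functions giving the same equation are listed together)
  [x^{10}, x^{11}]:  A^{3} + 27 = 0
  [t^{2} \sin^{3}{\left(t x \right)}, x^{2} \sin^{3}{\left(t x \right)}, t \sin^{2}{\left(t x \right)} \cos{\left(t x \right)}, …]:  C^{3} - 27 = 0
  [x^{2} \sin^{2}{\left(t x \right)}, x^{3} \sin^{2}{\left(t x \right)}, x^{6} \sin^{2}{\left(t x \right)}, …]:  A C^{2} + 27 = 0
  [x^{6} \sin{\left(t x \right)}, x^{7} \sin{\left(t x \right)}, x^{9} \cos{\left(t x \right)}, …]:  A^{2} C - 27 = 0
  [e^{3 t} e^{3 x}]:  B^{3} + 1 = 0
  [x^{2} e^{2 t} e^{2 x}, x^{3} e^{2 t} e^{2 x}, x^{4} e^{2 t} e^{2 x}]:  A B^{2} + 3 = 0
  [x^{6} e^{t} e^{x}, x^{7} e^{t} e^{x}, x^{8} e^{t} e^{x}]:  A^{2} B + 9 = 0
  [e^{t} e^{x} \sin^{2}{\left(t x \right)}, t^{2} e^{t} e^{x} \sin^{2}{\left(t x \right)}, x^{2} e^{t} e^{x} \sin^{2}{\left(t x \right)}, …]:  B C^{2} + 9 = 0
  [e^{2 t} e^{2 x} \sin{\left(t x \right)}, t e^{2 t} e^{2 x} \cos{\left(t x \right)}, t^{2} e^{2 t} e^{2 x} \sin{\left(t x \right)}, …]:  B^{2} C - 3 = 0
  [x^{2} e^{t} e^{x} \sin{\left(t x \right)}, x^{3} e^{t} e^{x} \sin{\left(t x \right)}, x^{4} e^{t} e^{x} \sin{\left(t x \right)}, …]:  A B C - 9 = 0
These equations do not fix every constant; impose the point condition(s):
  u(0, 0) = -1  ⟹  B = -1
Solving the combined system: A = -3, B = -1, C = 3.
Hence u(x, t) = - 3 x^{4} - e^{t + x} + 3 \sin{\left(t x \right)}.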